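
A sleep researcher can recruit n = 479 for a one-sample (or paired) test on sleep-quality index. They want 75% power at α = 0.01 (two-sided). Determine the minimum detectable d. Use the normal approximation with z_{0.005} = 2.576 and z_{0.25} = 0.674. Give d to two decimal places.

d_min ≈ 0.15

For a single sample (or paired design) of n = 479: d_min = (z_{α/2} + z_β)/√n.
z-sum = 2.576 + 0.674 = 3.250.
d_min = 3.250 / √479 = 3.250 / 21.886 = 0.148.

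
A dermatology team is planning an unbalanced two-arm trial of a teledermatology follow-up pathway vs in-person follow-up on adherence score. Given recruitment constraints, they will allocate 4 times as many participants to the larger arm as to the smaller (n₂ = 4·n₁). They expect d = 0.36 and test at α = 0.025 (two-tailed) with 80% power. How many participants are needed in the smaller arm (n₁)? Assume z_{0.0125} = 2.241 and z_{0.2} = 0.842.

With allocation ratio k = n₂/n₁ = 4, Var(x̄₁−x̄₂) = σ²(1/n₁ + 1/(k·n₁)) = σ²·(k+1)/(k·n₁).
So n₁ = (1 + 1/k)·((z_{α/2} + z_β)/d)² = 1.250 × (3.083/0.36)².
n₁ = 1.250 × 73.34 = 91.7.
Round up: n₁ = 92, giving n₂ = 4 × 92 = 368.

n₁ = 92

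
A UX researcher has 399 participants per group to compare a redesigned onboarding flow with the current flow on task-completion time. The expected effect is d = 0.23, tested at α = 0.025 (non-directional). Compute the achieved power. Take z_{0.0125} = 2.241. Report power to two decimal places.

For two equal groups, power = Φ(d·√(n/2) − z_{α/2}).
d·√(n/2) = 0.23 × √(399/2) = 0.23 × 14.124 = 3.249.
z_β = 3.249 − 2.241 = 1.008.
Power = Φ(1.008) = 0.843.

power ≈ 0.84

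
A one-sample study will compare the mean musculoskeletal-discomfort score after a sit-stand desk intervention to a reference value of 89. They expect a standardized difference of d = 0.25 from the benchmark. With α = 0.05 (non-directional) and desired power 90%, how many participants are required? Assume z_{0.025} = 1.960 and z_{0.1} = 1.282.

For a one-sample test: n = ((z_{α/2} + z_β) / d)².
z_{α/2} + z_β = 1.960 + 1.282 = 3.242.
n = (3.242 / 0.25)² = 12.968² = 168.17.
Round up.

n = 169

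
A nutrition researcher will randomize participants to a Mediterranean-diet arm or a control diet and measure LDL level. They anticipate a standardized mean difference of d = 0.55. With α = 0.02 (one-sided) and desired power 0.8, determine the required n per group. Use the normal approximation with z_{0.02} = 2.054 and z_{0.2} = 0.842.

n = 56 per group

For two independent groups with equal n: n = 2·((z_{α} + z_β) / d)².
z_{α} + z_β = 2.054 + 0.842 = 2.896.
n = 2 × (2.896 / 0.55)² = 2 × 5.265² = 2 × 27.73 = 55.5.
Round up to the next whole participant.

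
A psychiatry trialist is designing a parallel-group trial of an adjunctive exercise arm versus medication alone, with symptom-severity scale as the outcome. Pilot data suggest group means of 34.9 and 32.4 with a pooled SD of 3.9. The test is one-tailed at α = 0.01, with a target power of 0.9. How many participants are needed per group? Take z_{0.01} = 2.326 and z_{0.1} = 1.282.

n = 64 per group

Cohen's d = |M₁ − M₂| / SD_pooled = |34.9 − 32.4| / 3.9 = 2.5 / 3.9 = 0.641.
For two independent groups with equal n: n = 2·((z_{α} + z_β) / d)².
z_{α} + z_β = 2.326 + 1.282 = 3.608.
n = 2 × (3.608 / 0.641)² = 2 × 5.629² = 2 × 31.68 = 63.4.
Round up to the next whole participant.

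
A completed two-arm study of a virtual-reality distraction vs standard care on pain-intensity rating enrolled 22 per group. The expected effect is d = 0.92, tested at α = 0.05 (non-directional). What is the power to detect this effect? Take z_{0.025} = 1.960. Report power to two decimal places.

For two equal groups, power = Φ(d·√(n/2) − z_{α/2}).
d·√(n/2) = 0.92 × √(22/2) = 0.92 × 3.317 = 3.051.
z_β = 3.051 − 1.960 = 1.091.
Power = Φ(1.091) = 0.862.

power ≈ 0.86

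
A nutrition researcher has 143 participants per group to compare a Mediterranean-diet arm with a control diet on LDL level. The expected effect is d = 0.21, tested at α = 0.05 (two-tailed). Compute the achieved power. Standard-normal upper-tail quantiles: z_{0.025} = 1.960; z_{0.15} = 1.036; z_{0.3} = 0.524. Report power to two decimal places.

For two equal groups, power = Φ(d·√(n/2) − z_{α/2}).
d·√(n/2) = 0.21 × √(143/2) = 0.21 × 8.456 = 1.776.
z_β = 1.776 − 1.960 = -0.184.
Power = Φ(-0.184) = 0.427.

power ≈ 0.43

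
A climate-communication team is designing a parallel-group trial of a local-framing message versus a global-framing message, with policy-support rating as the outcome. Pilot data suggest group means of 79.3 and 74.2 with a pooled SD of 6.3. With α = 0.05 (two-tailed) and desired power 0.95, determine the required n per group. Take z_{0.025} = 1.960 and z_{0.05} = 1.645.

n = 40 per group

Cohen's d = |M₁ − M₂| / SD_pooled = |79.3 − 74.2| / 6.3 = 5.1 / 6.3 = 0.810.
For two independent groups with equal n: n = 2·((z_{α/2} + z_β) / d)².
z_{α/2} + z_β = 1.960 + 1.645 = 3.605.
n = 2 × (3.605 / 0.810)² = 2 × 4.451² = 2 × 19.81 = 39.6.
Round up to the next whole participant.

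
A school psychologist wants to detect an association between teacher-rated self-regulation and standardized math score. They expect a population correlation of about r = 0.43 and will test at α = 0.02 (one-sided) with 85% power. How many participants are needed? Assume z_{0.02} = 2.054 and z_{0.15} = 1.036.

n = 49

Fisher's z: C = ½·ln((1+r)/(1−r)) = ½·ln(2.5088) = 0.4599.
n = ((z_{α} + z_β)/C)² + 3.
(2.054 + 1.036) / 0.4599 = 3.090 / 0.4599 = 6.719.
n = 6.719² + 3 = 45.14 + 3 = 48.1.
Round up.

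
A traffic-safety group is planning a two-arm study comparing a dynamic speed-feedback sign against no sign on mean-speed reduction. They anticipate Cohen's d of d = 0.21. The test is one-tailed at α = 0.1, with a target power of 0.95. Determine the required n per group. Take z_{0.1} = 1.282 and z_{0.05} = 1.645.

For two independent groups with equal n: n = 2·((z_{α} + z_β) / d)².
z_{α} + z_β = 1.282 + 1.645 = 2.927.
n = 2 × (2.927 / 0.21)² = 2 × 13.938² = 2 × 194.27 = 388.5.
Round up to the next whole participant.

n = 389 per group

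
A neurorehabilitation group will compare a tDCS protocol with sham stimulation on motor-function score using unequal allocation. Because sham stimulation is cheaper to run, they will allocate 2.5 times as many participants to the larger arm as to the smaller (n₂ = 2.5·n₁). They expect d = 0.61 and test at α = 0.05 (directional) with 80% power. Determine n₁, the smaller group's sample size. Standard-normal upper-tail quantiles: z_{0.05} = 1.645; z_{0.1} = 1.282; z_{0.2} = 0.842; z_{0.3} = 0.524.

With allocation ratio k = n₂/n₁ = 2.5, Var(x̄₁−x̄₂) = σ²(1/n₁ + 1/(k·n₁)) = σ²·(k+1)/(k·n₁).
So n₁ = (1 + 1/k)·((z_{α} + z_β)/d)² = 1.400 × (2.487/0.61)².
n₁ = 1.400 × 16.62 = 23.3.
Round up: n₁ = 24, giving n₂ = 2.5 × 24 = 60.

n₁ = 24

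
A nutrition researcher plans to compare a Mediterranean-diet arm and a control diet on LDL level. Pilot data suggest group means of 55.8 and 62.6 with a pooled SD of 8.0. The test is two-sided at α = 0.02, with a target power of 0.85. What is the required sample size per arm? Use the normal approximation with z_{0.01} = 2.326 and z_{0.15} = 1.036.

n = 32 per group

Cohen's d = |M₁ − M₂| / SD_pooled = |55.8 − 62.6| / 8.0 = 6.8 / 8.0 = 0.850.
For two independent groups with equal n: n = 2·((z_{α/2} + z_β) / d)².
z_{α/2} + z_β = 2.326 + 1.036 = 3.362.
n = 2 × (3.362 / 0.850)² = 2 × 3.955² = 2 × 15.64 = 31.3.
Round up to the next whole participant.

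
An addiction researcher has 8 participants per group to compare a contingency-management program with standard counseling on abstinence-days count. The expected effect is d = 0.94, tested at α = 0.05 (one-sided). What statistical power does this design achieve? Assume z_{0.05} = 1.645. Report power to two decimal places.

For two equal groups, power = Φ(d·√(n/2) − z_{α}).
d·√(n/2) = 0.94 × √(8/2) = 0.94 × 2.000 = 1.880.
z_β = 1.880 − 1.645 = 0.235.
Power = Φ(0.235) = 0.593.

power ≈ 0.59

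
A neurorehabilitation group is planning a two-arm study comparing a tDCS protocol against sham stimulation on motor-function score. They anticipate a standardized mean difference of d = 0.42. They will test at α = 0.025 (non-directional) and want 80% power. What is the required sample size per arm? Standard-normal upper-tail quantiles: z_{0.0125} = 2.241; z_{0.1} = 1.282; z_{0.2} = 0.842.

For two independent groups with equal n: n = 2·((z_{α/2} + z_β) / d)².
z_{α/2} + z_β = 2.241 + 0.842 = 3.083.
n = 2 × (3.083 / 0.42)² = 2 × 7.340² = 2 × 53.88 = 107.8.
Round up to the next whole participant.

n = 108 per group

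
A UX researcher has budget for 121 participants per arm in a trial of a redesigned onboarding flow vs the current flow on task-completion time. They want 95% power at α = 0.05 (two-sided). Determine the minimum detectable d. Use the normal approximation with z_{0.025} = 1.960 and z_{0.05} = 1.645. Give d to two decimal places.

For two independent groups of n = 121 each: d_min = (z_{α/2} + z_β)·√(2/n).
z-sum = 1.960 + 1.645 = 3.605.
d_min = 3.605 × √(2/121) = 3.605 × 0.1286 = 0.463.

d_min ≈ 0.46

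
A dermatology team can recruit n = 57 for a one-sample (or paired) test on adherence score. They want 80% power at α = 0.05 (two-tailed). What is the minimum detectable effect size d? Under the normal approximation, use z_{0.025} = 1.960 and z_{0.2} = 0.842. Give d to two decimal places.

For a single sample (or paired design) of n = 57: d_min = (z_{α/2} + z_β)/√n.
z-sum = 1.960 + 0.842 = 2.802.
d_min = 2.802 / √57 = 2.802 / 7.550 = 0.371.

d_min ≈ 0.37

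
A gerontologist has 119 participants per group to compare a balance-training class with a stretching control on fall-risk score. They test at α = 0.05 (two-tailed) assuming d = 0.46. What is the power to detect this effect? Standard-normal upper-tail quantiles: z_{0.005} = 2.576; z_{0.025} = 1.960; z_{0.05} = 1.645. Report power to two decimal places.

power ≈ 0.94

For two equal groups, power = Φ(d·√(n/2) − z_{α/2}).
d·√(n/2) = 0.46 × √(119/2) = 0.46 × 7.714 = 3.548.
z_β = 3.548 − 1.960 = 1.588.
Power = Φ(1.588) = 0.944.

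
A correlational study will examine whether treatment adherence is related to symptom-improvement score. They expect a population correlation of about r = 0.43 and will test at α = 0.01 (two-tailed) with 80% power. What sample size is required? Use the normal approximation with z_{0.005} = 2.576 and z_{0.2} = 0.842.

n = 59

Fisher's z: C = ½·ln((1+r)/(1−r)) = ½·ln(2.5088) = 0.4599.
n = ((z_{α/2} + z_β)/C)² + 3.
(2.576 + 0.842) / 0.4599 = 3.418 / 0.4599 = 7.432.
n = 7.432² + 3 = 55.24 + 3 = 58.2.
Round up.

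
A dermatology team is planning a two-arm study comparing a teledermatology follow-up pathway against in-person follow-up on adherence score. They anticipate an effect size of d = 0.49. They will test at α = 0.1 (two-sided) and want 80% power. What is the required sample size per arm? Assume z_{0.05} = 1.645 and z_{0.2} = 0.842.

For two independent groups with equal n: n = 2·((z_{α/2} + z_β) / d)².
z_{α/2} + z_β = 1.645 + 0.842 = 2.487.
n = 2 × (2.487 / 0.49)² = 2 × 5.076² = 2 × 25.76 = 51.5.
Round up to the next whole participant.

n = 52 per group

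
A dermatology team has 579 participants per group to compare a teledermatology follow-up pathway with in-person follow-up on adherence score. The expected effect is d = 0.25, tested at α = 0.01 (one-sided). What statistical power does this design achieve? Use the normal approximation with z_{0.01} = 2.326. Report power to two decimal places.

For two equal groups, power = Φ(d·√(n/2) − z_{α}).
d·√(n/2) = 0.25 × √(579/2) = 0.25 × 17.015 = 4.254.
z_β = 4.254 − 2.326 = 1.928.
Power = Φ(1.928) = 0.973.

power ≈ 0.97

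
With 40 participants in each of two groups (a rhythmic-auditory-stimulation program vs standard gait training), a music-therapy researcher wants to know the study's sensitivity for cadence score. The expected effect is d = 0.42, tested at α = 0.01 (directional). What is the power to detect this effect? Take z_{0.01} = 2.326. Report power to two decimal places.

For two equal groups, power = Φ(d·√(n/2) − z_{α}).
d·√(n/2) = 0.42 × √(40/2) = 0.42 × 4.472 = 1.878.
z_β = 1.878 − 2.326 = -0.448.
Power = Φ(-0.448) = 0.327.

power ≈ 0.33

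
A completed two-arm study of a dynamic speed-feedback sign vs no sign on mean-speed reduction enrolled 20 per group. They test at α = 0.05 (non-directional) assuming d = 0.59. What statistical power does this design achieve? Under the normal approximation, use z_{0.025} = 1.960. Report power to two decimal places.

For two equal groups, power = Φ(d·√(n/2) − z_{α/2}).
d·√(n/2) = 0.59 × √(20/2) = 0.59 × 3.162 = 1.866.
z_β = 1.866 − 1.960 = -0.094.
Power = Φ(-0.094) = 0.462.

power ≈ 0.46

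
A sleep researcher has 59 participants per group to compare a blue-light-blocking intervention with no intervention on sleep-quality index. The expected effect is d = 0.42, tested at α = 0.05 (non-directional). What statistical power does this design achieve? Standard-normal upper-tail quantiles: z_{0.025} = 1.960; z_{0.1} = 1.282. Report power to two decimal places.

For two equal groups, power = Φ(d·√(n/2) − z_{α/2}).
d·√(n/2) = 0.42 × √(59/2) = 0.42 × 5.431 = 2.281.
z_β = 2.281 − 1.960 = 0.321.
Power = Φ(0.321) = 0.626.

power ≈ 0.63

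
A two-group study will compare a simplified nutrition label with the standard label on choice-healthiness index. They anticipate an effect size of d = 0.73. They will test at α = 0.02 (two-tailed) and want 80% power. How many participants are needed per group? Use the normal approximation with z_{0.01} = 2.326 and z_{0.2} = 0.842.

For two independent groups with equal n: n = 2·((z_{α/2} + z_β) / d)².
z_{α/2} + z_β = 2.326 + 0.842 = 3.168.
n = 2 × (3.168 / 0.73)² = 2 × 4.340² = 2 × 18.83 = 37.7.
Round up to the next whole participant.

n = 38 per group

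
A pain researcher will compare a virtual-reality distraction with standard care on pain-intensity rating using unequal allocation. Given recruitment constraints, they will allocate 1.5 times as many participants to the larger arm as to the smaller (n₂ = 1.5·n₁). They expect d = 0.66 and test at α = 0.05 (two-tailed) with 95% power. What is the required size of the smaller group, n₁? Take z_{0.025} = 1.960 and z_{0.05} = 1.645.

With allocation ratio k = n₂/n₁ = 1.5, Var(x̄₁−x̄₂) = σ²(1/n₁ + 1/(k·n₁)) = σ²·(k+1)/(k·n₁).
So n₁ = (1 + 1/k)·((z_{α/2} + z_β)/d)² = 1.667 × (3.605/0.66)².
n₁ = 1.667 × 29.83 = 49.7.
Round up: n₁ = 50, giving n₂ = 1.5 × 50 = 75.

n₁ = 50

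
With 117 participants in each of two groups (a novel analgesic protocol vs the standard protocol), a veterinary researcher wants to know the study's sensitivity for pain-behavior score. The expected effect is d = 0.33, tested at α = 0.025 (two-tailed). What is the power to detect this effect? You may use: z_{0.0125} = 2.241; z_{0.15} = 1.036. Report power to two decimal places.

For two equal groups, power = Φ(d·√(n/2) − z_{α/2}).
d·√(n/2) = 0.33 × √(117/2) = 0.33 × 7.649 = 2.524.
z_β = 2.524 − 2.241 = 0.283.
Power = Φ(0.283) = 0.611.

power ≈ 0.61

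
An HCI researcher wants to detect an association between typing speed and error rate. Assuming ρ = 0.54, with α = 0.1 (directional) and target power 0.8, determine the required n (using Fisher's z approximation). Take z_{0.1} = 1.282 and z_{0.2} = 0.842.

Fisher's z: C = ½·ln((1+r)/(1−r)) = ½·ln(3.3478) = 0.6042.
n = ((z_{α} + z_β)/C)² + 3.
(1.282 + 0.842) / 0.6042 = 2.124 / 0.6042 = 3.515.
n = 3.515² + 3 = 12.36 + 3 = 15.4.
Round up.

n = 16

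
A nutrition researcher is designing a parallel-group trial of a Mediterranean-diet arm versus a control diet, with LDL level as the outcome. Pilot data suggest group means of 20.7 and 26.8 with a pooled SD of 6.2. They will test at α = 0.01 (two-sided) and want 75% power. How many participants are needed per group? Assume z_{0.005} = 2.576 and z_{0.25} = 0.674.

Cohen's d = |M₁ − M₂| / SD_pooled = |20.7 − 26.8| / 6.2 = 6.1 / 6.2 = 0.984.
For two independent groups with equal n: n = 2·((z_{α/2} + z_β) / d)².
z_{α/2} + z_β = 2.576 + 0.674 = 3.250.
n = 2 × (3.250 / 0.984)² = 2 × 3.303² = 2 × 10.91 = 21.8.
Round up to the next whole participant.

n = 22 per group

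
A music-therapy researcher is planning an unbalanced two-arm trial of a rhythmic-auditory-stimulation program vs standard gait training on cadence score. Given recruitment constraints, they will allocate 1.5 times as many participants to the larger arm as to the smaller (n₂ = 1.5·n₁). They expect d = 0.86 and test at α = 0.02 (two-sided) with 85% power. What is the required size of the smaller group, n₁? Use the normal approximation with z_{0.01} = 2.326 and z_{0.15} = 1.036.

n₁ = 26

With allocation ratio k = n₂/n₁ = 1.5, Var(x̄₁−x̄₂) = σ²(1/n₁ + 1/(k·n₁)) = σ²·(k+1)/(k·n₁).
So n₁ = (1 + 1/k)·((z_{α/2} + z_β)/d)² = 1.667 × (3.362/0.86)².
n₁ = 1.667 × 15.28 = 25.5.
Round up: n₁ = 26, giving n₂ = 1.5 × 26 = 39.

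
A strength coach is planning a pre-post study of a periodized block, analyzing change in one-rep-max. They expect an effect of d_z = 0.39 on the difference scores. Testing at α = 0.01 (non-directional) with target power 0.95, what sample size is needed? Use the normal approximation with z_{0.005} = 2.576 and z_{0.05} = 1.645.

n = 118 pairs

For a paired (one-sample on differences) test: n = ((z_{α/2} + z_β) / d)².
z_{α/2} + z_β = 2.576 + 1.645 = 4.221.
n = (4.221 / 0.39)² = 10.823² = 117.14.
Round up.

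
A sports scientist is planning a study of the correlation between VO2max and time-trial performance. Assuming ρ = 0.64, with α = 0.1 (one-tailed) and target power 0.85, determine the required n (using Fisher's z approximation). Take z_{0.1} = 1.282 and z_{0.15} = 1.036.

n = 13

Fisher's z: C = ½·ln((1+r)/(1−r)) = ½·ln(4.5556) = 0.7582.
n = ((z_{α} + z_β)/C)² + 3.
(1.282 + 1.036) / 0.7582 = 2.318 / 0.7582 = 3.057.
n = 3.057² + 3 = 9.35 + 3 = 12.3.
Round up.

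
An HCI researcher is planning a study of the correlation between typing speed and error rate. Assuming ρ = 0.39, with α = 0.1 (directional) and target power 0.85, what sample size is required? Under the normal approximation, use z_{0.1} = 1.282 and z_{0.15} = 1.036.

Fisher's z: C = ½·ln((1+r)/(1−r)) = ½·ln(2.2787) = 0.4118.
n = ((z_{α} + z_β)/C)² + 3.
(1.282 + 1.036) / 0.4118 = 2.318 / 0.4118 = 5.629.
n = 5.629² + 3 = 31.69 + 3 = 34.7.
Round up.

n = 35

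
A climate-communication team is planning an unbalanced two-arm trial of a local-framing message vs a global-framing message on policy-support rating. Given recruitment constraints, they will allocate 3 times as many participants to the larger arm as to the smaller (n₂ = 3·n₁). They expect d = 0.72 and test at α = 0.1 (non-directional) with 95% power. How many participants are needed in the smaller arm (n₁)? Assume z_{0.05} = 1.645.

With allocation ratio k = n₂/n₁ = 3, Var(x̄₁−x̄₂) = σ²(1/n₁ + 1/(k·n₁)) = σ²·(k+1)/(k·n₁).
So n₁ = (1 + 1/k)·((z_{α/2} + z_β)/d)² = 1.333 × (3.290/0.72)².
n₁ = 1.333 × 20.88 = 27.8.
Round up: n₁ = 28, giving n₂ = 3 × 28 = 84.

n₁ = 28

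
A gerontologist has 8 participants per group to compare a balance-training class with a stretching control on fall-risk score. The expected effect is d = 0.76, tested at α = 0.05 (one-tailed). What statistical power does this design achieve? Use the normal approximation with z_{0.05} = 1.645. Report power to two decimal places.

For two equal groups, power = Φ(d·√(n/2) − z_{α}).
d·√(n/2) = 0.76 × √(8/2) = 0.76 × 2.000 = 1.520.
z_β = 1.520 − 1.645 = -0.125.
Power = Φ(-0.125) = 0.450.

power ≈ 0.45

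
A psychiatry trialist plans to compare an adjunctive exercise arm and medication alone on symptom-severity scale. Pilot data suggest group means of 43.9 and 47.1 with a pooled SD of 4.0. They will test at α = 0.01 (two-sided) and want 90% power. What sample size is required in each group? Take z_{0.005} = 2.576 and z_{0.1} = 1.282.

Cohen's d = |M₁ − M₂| / SD_pooled = |43.9 − 47.1| / 4.0 = 3.2 / 4.0 = 0.800.
For two independent groups with equal n: n = 2·((z_{α/2} + z_β) / d)².
z_{α/2} + z_β = 2.576 + 1.282 = 3.858.
n = 2 × (3.858 / 0.800)² = 2 × 4.822² = 2 × 23.26 = 46.5.
Round up to the next whole participant.

n = 47 per group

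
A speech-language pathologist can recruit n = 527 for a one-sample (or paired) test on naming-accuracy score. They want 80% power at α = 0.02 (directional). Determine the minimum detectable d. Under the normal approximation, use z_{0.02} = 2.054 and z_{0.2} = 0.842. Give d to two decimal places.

d_min ≈ 0.13

For a single sample (or paired design) of n = 527: d_min = (z_{α} + z_β)/√n.
z-sum = 2.054 + 0.842 = 2.896.
d_min = 2.896 / √527 = 2.896 / 22.956 = 0.126.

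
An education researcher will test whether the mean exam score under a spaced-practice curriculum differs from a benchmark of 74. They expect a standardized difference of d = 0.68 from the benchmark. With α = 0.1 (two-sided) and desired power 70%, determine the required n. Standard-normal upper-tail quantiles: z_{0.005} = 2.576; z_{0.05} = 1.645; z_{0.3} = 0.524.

For a one-sample test: n = ((z_{α/2} + z_β) / d)².
z_{α/2} + z_β = 1.645 + 0.524 = 2.169.
n = (2.169 / 0.68)² = 3.190² = 10.17.
Round up.

n = 11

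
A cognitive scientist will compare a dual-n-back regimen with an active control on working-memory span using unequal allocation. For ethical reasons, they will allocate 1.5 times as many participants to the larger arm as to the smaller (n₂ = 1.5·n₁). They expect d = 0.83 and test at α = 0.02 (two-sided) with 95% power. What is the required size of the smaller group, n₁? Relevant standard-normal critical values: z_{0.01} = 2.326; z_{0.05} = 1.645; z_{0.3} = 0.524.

With allocation ratio k = n₂/n₁ = 1.5, Var(x̄₁−x̄₂) = σ²(1/n₁ + 1/(k·n₁)) = σ²·(k+1)/(k·n₁).
So n₁ = (1 + 1/k)·((z_{α/2} + z_β)/d)² = 1.667 × (3.971/0.83)².
n₁ = 1.667 × 22.89 = 38.1.
Round up: n₁ = 39, giving n₂ = ⌈1.5 × 39⌉ = ⌈58.5⌉ = 59.

n₁ = 39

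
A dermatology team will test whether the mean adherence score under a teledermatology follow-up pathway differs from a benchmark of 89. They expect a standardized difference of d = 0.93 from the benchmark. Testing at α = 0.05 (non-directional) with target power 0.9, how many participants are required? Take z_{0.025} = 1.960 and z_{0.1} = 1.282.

n = 13

For a one-sample test: n = ((z_{α/2} + z_β) / d)².
z_{α/2} + z_β = 1.960 + 1.282 = 3.242.
n = (3.242 / 0.93)² = 3.486² = 12.15.
Round up.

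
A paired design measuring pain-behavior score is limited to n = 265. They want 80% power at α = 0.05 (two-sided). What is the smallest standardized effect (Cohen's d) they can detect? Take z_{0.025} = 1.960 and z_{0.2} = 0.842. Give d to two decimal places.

For a single sample (or paired design) of n = 265: d_min = (z_{α/2} + z_β)/√n.
z-sum = 1.960 + 0.842 = 2.802.
d_min = 2.802 / √265 = 2.802 / 16.279 = 0.172.

d_min ≈ 0.17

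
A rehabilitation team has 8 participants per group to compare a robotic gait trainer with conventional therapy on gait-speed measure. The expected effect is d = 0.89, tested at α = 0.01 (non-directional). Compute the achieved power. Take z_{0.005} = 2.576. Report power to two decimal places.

For two equal groups, power = Φ(d·√(n/2) − z_{α/2}).
d·√(n/2) = 0.89 × √(8/2) = 0.89 × 2.000 = 1.780.
z_β = 1.780 − 2.576 = -0.796.
Power = Φ(-0.796) = 0.213.

power ≈ 0.21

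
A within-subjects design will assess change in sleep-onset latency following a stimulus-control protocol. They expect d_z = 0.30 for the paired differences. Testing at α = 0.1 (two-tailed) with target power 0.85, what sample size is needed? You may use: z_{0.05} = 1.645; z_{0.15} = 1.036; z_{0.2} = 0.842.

n = 80 pairs

For a paired (one-sample on differences) test: n = ((z_{α/2} + z_β) / d)².
z_{α/2} + z_β = 1.645 + 1.036 = 2.681.
n = (2.681 / 0.30)² = 8.937² = 79.86.
Round up.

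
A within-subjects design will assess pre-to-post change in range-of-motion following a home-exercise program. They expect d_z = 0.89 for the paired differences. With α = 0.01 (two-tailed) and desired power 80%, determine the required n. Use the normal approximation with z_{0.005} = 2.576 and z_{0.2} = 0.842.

For a paired (one-sample on differences) test: n = ((z_{α/2} + z_β) / d)².
z_{α/2} + z_β = 2.576 + 0.842 = 3.418.
n = (3.418 / 0.89)² = 3.840² = 14.75.
Round up.

n = 15 pairs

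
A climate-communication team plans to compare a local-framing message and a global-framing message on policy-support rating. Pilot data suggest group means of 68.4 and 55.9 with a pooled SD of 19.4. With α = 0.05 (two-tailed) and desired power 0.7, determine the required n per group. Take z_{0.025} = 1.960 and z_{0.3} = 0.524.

n = 30 per group

Cohen's d = |M₁ − M₂| / SD_pooled = |68.4 − 55.9| / 19.4 = 12.5 / 19.4 = 0.644.
For two independent groups with equal n: n = 2·((z_{α/2} + z_β) / d)².
z_{α/2} + z_β = 1.960 + 0.524 = 2.484.
n = 2 × (2.484 / 0.644)² = 2 × 3.857² = 2 × 14.88 = 29.8.
Round up to the next whole participant.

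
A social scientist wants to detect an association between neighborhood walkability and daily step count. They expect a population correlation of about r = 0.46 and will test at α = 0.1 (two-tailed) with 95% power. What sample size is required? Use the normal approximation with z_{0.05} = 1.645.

n = 47

Fisher's z: C = ½·ln((1+r)/(1−r)) = ½·ln(2.7037) = 0.4973.
n = ((z_{α/2} + z_β)/C)² + 3.
(1.645 + 1.645) / 0.4973 = 3.290 / 0.4973 = 6.616.
n = 6.616² + 3 = 43.77 + 3 = 46.8.
Round up.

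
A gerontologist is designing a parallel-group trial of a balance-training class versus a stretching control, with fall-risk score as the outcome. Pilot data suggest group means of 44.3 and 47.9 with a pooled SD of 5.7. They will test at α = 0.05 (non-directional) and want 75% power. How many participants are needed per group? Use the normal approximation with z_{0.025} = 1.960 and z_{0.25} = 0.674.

n = 35 per group

Cohen's d = |M₁ − M₂| / SD_pooled = |44.3 − 47.9| / 5.7 = 3.6 / 5.7 = 0.632.
For two independent groups with equal n: n = 2·((z_{α/2} + z_β) / d)².
z_{α/2} + z_β = 1.960 + 0.674 = 2.634.
n = 2 × (2.634 / 0.632)² = 2 × 4.168² = 2 × 17.37 = 34.7.
Round up to the next whole participant.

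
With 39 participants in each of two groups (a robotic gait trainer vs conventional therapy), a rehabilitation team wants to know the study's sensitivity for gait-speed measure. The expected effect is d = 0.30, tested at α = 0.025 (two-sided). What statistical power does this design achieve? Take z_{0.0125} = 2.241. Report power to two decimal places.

power ≈ 0.18

For two equal groups, power = Φ(d·√(n/2) − z_{α/2}).
d·√(n/2) = 0.30 × √(39/2) = 0.30 × 4.416 = 1.325.
z_β = 1.325 − 2.241 = -0.916.
Power = Φ(-0.916) = 0.180.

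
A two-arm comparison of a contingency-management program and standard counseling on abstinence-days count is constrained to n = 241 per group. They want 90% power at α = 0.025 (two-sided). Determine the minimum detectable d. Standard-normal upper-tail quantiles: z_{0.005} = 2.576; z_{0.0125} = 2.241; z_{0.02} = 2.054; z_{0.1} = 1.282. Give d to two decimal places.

d_min ≈ 0.32

For two independent groups of n = 241 each: d_min = (z_{α/2} + z_β)·√(2/n).
z-sum = 2.241 + 1.282 = 3.523.
d_min = 3.523 × √(2/241) = 3.523 × 0.0911 = 0.321.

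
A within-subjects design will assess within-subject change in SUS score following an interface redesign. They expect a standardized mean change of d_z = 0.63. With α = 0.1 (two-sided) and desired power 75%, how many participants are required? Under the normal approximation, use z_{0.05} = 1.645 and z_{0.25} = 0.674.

n = 14 pairs

For a paired (one-sample on differences) test: n = ((z_{α/2} + z_β) / d)².
z_{α/2} + z_β = 1.645 + 0.674 = 2.319.
n = (2.319 / 0.63)² = 3.681² = 13.55.
Round up.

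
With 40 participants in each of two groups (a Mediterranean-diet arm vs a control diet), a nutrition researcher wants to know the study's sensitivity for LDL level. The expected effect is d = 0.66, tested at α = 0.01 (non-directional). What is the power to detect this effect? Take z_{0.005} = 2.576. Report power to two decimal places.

power ≈ 0.65

For two equal groups, power = Φ(d·√(n/2) − z_{α/2}).
d·√(n/2) = 0.66 × √(40/2) = 0.66 × 4.472 = 2.952.
z_β = 2.952 − 2.576 = 0.376.
Power = Φ(0.376) = 0.646.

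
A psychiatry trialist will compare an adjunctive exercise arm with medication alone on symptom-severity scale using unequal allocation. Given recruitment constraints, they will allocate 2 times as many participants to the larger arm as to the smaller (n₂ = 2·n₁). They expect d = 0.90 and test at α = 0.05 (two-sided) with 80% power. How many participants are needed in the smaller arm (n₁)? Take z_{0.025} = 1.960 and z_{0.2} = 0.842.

With allocation ratio k = n₂/n₁ = 2, Var(x̄₁−x̄₂) = σ²(1/n₁ + 1/(k·n₁)) = σ²·(k+1)/(k·n₁).
So n₁ = (1 + 1/k)·((z_{α/2} + z_β)/d)² = 1.500 × (2.802/0.90)².
n₁ = 1.500 × 9.69 = 14.5.
Round up: n₁ = 15, giving n₂ = 2 × 15 = 30.

n₁ = 15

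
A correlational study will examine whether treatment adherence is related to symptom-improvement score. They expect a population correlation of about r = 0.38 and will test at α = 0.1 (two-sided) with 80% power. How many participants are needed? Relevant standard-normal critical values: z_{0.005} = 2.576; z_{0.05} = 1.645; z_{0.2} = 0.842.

n = 42

Fisher's z: C = ½·ln((1+r)/(1−r)) = ½·ln(2.2258) = 0.4001.
n = ((z_{α/2} + z_β)/C)² + 3.
(1.645 + 0.842) / 0.4001 = 2.487 / 0.4001 = 6.216.
n = 6.216² + 3 = 38.64 + 3 = 41.6.
Round up.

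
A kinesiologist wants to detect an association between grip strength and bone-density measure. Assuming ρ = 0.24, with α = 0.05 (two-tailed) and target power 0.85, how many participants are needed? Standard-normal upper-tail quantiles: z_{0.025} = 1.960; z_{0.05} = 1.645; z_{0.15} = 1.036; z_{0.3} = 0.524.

n = 153

Fisher's z: C = ½·ln((1+r)/(1−r)) = ½·ln(1.6316) = 0.2448.
n = ((z_{α/2} + z_β)/C)² + 3.
(1.960 + 1.036) / 0.2448 = 2.996 / 0.2448 = 12.239.
n = 12.239² + 3 = 149.78 + 3 = 152.8.
Round up.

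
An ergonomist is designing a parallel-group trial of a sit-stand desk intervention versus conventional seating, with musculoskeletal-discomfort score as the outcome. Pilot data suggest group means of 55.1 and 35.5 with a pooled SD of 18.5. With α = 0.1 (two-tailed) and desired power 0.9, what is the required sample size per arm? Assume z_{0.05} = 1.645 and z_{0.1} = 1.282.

n = 16 per group

Cohen's d = |M₁ − M₂| / SD_pooled = |55.1 − 35.5| / 18.5 = 19.6 / 18.5 = 1.059.
For two independent groups with equal n: n = 2·((z_{α/2} + z_β) / d)².
z_{α/2} + z_β = 1.645 + 1.282 = 2.927.
n = 2 × (2.927 / 1.059)² = 2 × 2.764² = 2 × 7.64 = 15.3.
Round up to the next whole participant.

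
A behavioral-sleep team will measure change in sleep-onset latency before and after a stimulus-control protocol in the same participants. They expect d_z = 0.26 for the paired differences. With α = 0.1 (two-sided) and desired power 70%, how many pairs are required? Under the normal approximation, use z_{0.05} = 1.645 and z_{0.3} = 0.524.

For a paired (one-sample on differences) test: n = ((z_{α/2} + z_β) / d)².
z_{α/2} + z_β = 1.645 + 0.524 = 2.169.
n = (2.169 / 0.26)² = 8.342² = 69.59.
Round up.

n = 70 pairs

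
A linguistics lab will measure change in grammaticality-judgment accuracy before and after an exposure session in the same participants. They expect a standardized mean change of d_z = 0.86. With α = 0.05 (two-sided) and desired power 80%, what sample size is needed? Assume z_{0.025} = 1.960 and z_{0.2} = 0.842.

For a paired (one-sample on differences) test: n = ((z_{α/2} + z_β) / d)².
z_{α/2} + z_β = 1.960 + 0.842 = 2.802.
n = (2.802 / 0.86)² = 3.258² = 10.62.
Round up.

n = 11 pairs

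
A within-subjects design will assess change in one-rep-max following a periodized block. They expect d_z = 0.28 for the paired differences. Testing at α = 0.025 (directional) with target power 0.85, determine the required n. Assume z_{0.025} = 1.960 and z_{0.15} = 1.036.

For a paired (one-sample on differences) test: n = ((z_{α} + z_β) / d)².
z_{α} + z_β = 1.960 + 1.036 = 2.996.
n = (2.996 / 0.28)² = 10.700² = 114.49.
Round up.

n = 115 pairs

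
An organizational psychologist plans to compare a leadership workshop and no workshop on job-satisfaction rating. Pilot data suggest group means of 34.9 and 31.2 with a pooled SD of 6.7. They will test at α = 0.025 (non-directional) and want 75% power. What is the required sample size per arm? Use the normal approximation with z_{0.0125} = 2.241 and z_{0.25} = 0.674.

n = 56 per group

Cohen's d = |M₁ − M₂| / SD_pooled = |34.9 − 31.2| / 6.7 = 3.7 / 6.7 = 0.552.
For two independent groups with equal n: n = 2·((z_{α/2} + z_β) / d)².
z_{α/2} + z_β = 2.241 + 0.674 = 2.915.
n = 2 × (2.915 / 0.552)² = 2 × 5.281² = 2 × 27.89 = 55.8.
Round up to the next whole participant.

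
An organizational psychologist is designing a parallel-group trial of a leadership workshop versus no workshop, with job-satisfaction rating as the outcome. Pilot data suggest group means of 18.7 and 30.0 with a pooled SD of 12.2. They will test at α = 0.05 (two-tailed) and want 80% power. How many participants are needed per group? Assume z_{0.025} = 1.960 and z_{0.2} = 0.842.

Cohen's d = |M₁ − M₂| / SD_pooled = |18.7 − 30.0| / 12.2 = 11.3 / 12.2 = 0.926.
For two independent groups with equal n: n = 2·((z_{α/2} + z_β) / d)².
z_{α/2} + z_β = 1.960 + 0.842 = 2.802.
n = 2 × (2.802 / 0.926)² = 2 × 3.026² = 2 × 9.16 = 18.3.
Round up to the next whole participant.

n = 19 per group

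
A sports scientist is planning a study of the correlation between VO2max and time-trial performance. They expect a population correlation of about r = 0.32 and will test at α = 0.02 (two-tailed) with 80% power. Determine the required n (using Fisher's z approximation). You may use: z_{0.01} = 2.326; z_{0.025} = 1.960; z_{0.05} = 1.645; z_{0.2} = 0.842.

n = 95

Fisher's z: C = ½·ln((1+r)/(1−r)) = ½·ln(1.9412) = 0.3316.
n = ((z_{α/2} + z_β)/C)² + 3.
(2.326 + 0.842) / 0.3316 = 3.168 / 0.3316 = 9.554.
n = 9.554² + 3 = 91.27 + 3 = 94.3.
Round up.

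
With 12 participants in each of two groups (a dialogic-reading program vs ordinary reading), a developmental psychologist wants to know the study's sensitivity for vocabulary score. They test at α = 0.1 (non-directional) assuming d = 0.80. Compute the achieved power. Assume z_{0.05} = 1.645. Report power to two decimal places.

power ≈ 0.62

For two equal groups, power = Φ(d·√(n/2) − z_{α/2}).
d·√(n/2) = 0.80 × √(12/2) = 0.80 × 2.449 = 1.960.
z_β = 1.960 − 1.645 = 0.315.
Power = Φ(0.315) = 0.623.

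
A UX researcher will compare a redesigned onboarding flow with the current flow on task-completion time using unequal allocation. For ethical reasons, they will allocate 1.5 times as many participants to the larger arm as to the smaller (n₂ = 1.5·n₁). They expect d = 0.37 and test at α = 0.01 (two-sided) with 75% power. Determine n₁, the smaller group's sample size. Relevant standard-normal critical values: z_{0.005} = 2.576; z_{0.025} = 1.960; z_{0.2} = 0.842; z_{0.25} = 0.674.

With allocation ratio k = n₂/n₁ = 1.5, Var(x̄₁−x̄₂) = σ²(1/n₁ + 1/(k·n₁)) = σ²·(k+1)/(k·n₁).
So n₁ = (1 + 1/k)·((z_{α/2} + z_β)/d)² = 1.667 × (3.250/0.37)².
n₁ = 1.667 × 77.15 = 128.6.
Round up: n₁ = 129, giving n₂ = ⌈1.5 × 129⌉ = ⌈193.5⌉ = 194.

n₁ = 129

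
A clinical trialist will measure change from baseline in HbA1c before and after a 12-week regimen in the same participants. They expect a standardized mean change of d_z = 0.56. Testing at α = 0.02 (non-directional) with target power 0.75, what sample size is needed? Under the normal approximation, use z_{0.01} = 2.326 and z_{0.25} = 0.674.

n = 29 pairs

For a paired (one-sample on differences) test: n = ((z_{α/2} + z_β) / d)².
z_{α/2} + z_β = 2.326 + 0.674 = 3.000.
n = (3.000 / 0.56)² = 5.357² = 28.70.
Round up.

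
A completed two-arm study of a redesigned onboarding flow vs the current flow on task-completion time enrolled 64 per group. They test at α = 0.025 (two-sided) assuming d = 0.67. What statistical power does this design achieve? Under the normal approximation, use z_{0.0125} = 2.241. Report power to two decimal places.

power ≈ 0.94

For two equal groups, power = Φ(d·√(n/2) − z_{α/2}).
d·√(n/2) = 0.67 × √(64/2) = 0.67 × 5.657 = 3.790.
z_β = 3.790 − 2.241 = 1.549.
Power = Φ(1.549) = 0.939.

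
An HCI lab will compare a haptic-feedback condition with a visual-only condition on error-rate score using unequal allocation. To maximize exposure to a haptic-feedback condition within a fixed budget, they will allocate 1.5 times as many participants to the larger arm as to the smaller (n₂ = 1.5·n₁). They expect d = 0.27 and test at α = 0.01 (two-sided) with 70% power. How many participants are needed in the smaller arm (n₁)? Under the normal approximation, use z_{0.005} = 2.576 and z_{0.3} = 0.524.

With allocation ratio k = n₂/n₁ = 1.5, Var(x̄₁−x̄₂) = σ²(1/n₁ + 1/(k·n₁)) = σ²·(k+1)/(k·n₁).
So n₁ = (1 + 1/k)·((z_{α/2} + z_β)/d)² = 1.667 × (3.100/0.27)².
n₁ = 1.667 × 131.82 = 219.7.
Round up: n₁ = 220, giving n₂ = 1.5 × 220 = 330.

n₁ = 220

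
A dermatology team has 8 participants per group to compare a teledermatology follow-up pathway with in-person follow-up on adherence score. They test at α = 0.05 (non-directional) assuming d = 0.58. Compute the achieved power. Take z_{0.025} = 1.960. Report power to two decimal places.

For two equal groups, power = Φ(d·√(n/2) − z_{α/2}).
d·√(n/2) = 0.58 × √(8/2) = 0.58 × 2.000 = 1.160.
z_β = 1.160 − 1.960 = -0.800.
Power = Φ(-0.800) = 0.212.

power ≈ 0.21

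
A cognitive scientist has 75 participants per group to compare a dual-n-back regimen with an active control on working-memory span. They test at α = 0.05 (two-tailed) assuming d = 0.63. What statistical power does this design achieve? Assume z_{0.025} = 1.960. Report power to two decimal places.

power ≈ 0.97

For two equal groups, power = Φ(d·√(n/2) − z_{α/2}).
d·√(n/2) = 0.63 × √(75/2) = 0.63 × 6.124 = 3.858.
z_β = 3.858 − 1.960 = 1.898.
Power = Φ(1.898) = 0.971.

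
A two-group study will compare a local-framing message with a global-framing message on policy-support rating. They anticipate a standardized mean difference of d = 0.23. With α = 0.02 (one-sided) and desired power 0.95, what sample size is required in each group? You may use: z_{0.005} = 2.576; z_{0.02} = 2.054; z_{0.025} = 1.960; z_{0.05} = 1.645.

For two independent groups with equal n: n = 2·((z_{α} + z_β) / d)².
z_{α} + z_β = 2.054 + 1.645 = 3.699.
n = 2 × (3.699 / 0.23)² = 2 × 16.083² = 2 × 258.65 = 517.3.
Round up to the next whole participant.

n = 518 per group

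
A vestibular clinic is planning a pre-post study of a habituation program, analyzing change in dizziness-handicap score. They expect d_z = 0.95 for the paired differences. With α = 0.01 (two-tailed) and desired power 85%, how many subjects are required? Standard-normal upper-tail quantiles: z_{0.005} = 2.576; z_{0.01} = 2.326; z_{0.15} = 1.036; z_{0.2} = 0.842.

For a paired (one-sample on differences) test: n = ((z_{α/2} + z_β) / d)².
z_{α/2} + z_β = 2.576 + 1.036 = 3.612.
n = (3.612 / 0.95)² = 3.802² = 14.46.
Round up.

n = 15 pairs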